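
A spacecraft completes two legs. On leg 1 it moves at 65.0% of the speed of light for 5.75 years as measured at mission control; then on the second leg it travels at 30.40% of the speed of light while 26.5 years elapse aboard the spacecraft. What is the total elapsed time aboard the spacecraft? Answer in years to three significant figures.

τ = 30.9 years

Leg 1: β = 0.650; γ = 1/√(1 − 0.650²) = 1/√0.5775 = 1.316; τ_1 = 5.75/1.316 = 4.370 years.
Leg 2: 26.5 years is already measured aboard the spacecraft.
Total: 4.370 + 26.50 years.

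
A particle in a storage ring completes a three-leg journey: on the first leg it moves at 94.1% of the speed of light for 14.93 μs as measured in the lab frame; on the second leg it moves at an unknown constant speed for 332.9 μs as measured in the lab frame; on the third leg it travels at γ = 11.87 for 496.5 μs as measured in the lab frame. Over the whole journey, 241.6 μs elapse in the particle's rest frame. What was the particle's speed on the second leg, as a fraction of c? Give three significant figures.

Leg 1: β = 0.941; γ = 1/√(1 − 0.941²) = 1/√0.1145 = 2.955; τ_1 = 14.93/2.955 = 5.052 μs.
Leg 2: speed unknown; τ_2 = 332.9/γ_2.
Leg 3: γ = 11.87; τ_3 = 496.5/11.87 = 41.83 μs.
Total proper time: 5.052 + τ_2 + 41.83 = 241.6, so τ_2 = 241.6 − 46.88 = 194.7 μs.
γ_2 = 332.9/194.7 = 1.710; β = √(1 − 1/γ²) = √0.6579.

β = 0.811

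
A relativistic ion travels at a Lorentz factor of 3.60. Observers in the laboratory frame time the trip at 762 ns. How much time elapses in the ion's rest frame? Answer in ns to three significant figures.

γ = 3.60
The interval measured in the laboratory frame is the dilated one; the clock in the ion's rest frame measures the proper time τ = Δt/γ = 762/3.600 ns.

τ = 212 ns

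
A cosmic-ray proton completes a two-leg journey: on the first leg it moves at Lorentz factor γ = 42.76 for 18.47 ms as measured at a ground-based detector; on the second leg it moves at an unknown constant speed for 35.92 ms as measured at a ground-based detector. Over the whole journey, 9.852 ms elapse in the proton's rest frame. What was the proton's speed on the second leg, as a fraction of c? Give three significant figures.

Leg 1: γ = 42.76; τ_1 = 18.47/42.76 = 0.4319 ms.
Leg 2: speed unknown; τ_2 = 35.92/γ_2.
Total proper time: 0.4319 + τ_2 = 9.852, so τ_2 = 9.852 − 0.4319 = 9.420 ms.
γ_2 = 35.92/9.420 = 3.813; β = √(1 − 1/γ²) = √0.9312.

β = 0.965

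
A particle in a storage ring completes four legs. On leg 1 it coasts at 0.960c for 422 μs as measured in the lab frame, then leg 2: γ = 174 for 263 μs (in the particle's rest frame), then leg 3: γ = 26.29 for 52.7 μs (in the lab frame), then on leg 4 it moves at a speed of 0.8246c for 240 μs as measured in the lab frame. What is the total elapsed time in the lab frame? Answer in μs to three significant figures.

Δt = 4.65×10⁴ μs

Leg 1: 422 μs is already measured in the lab frame.
Leg 2: γ = 174; Δt_2 = 174.0 × 263 = 4.576×10⁴ μs.
Leg 3: 52.7 μs is already measured in the lab frame.
Leg 4: 240 μs is already measured in the lab frame.
Total: 422.0 + 4.576×10⁴ + 52.70 + 240.0 μs.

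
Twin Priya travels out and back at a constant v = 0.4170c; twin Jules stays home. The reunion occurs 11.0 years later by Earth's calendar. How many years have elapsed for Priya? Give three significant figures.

γ = 1/√(1 − 0.4170²) = 1/√0.8261 = 1.100
Priya's clock measures proper time along the trip: τ = Δt/γ = 11.0/1.100 years.

τ = 10.0 years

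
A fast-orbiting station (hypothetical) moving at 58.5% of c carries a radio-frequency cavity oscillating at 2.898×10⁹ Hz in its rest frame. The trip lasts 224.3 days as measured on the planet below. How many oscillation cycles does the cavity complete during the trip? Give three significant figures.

β = 0.585; γ = 1/√(1 − 0.585²) = 1/√0.6578 = 1.233
The oscillator's own cycle count is N = f × τ where τ is the proper time aboard the station. τ = Δt/γ = 224.3/1.233 = 181.9 days = 1.572×10⁷ s.
N = 2.898×10⁹ × 1.572×10⁷ = 4.555×10¹⁶.

N = 4.55×10¹⁶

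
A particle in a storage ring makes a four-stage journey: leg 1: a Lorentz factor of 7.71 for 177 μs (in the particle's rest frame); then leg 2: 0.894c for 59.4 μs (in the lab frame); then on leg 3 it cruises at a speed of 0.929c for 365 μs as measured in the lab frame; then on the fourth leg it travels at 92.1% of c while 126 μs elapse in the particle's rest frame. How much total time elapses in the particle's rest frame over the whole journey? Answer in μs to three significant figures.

τ = 465 μs

Leg 1: 177 μs is already measured in the particle's rest frame.
Leg 2: γ = 1/√(1 − 0.894²) = 1/√0.2008 = 2.232; τ_2 = 59.4/2.232 = 26.62 μs.
Leg 3: γ = 1/√(1 − 0.929²) = 1/√0.1370 = 2.702; τ_3 = 365/2.702 = 135.1 μs.
Leg 4: 126 μs is already measured in the particle's rest frame.
Total: 177.0 + 26.62 + 135.1 + 126.0 μs.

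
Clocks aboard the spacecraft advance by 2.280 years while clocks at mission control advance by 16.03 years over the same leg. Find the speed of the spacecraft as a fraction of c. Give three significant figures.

The proper time is measured aboard the spacecraft (both events occur at the spacecraft's location); Δt is measured at mission control. γ = Δt/τ = 16.03/2.280 = 7.031.
β = √(1 − 1/γ²) = √(1 − 0.02023) = √0.9798

v = 0.990c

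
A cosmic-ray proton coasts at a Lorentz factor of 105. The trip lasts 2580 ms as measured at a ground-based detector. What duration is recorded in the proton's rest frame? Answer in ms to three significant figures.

γ = 105
The interval measured at a ground-based detector is the dilated one; the clock in the proton's rest frame measures the proper time τ = Δt/γ = 2580/105.0 ms.

τ = 24.6 ms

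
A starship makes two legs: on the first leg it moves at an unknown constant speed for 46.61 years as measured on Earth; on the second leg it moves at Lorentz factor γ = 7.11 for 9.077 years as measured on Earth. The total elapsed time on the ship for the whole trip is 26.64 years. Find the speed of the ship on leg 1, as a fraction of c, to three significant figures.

Leg 1: speed unknown; τ_1 = 46.61/γ_1.
Leg 2: γ = 7.11; τ_2 = 9.077/7.110 = 1.277 years.
Total proper time: τ_1 + 1.277 = 26.64, so τ_1 = 26.64 − 1.277 = 25.36 years.
γ_1 = 46.61/25.36 = 1.838; β = √(1 − 1/γ²) = √0.7039.

β = 0.839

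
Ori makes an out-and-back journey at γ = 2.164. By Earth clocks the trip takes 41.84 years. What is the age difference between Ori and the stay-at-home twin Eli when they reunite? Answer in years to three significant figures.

γ = 2.164
Ori's elapsed proper time: τ = 41.84/2.164 = 19.33 years.
Age gap = Δt − τ = 41.84 − 19.33 years.

Δt − τ = 22.5 years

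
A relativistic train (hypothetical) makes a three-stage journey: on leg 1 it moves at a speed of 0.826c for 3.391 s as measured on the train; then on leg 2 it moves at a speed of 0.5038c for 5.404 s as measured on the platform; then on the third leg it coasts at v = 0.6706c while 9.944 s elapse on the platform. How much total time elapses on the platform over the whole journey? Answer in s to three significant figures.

Δt = 21.4 s

Leg 1: γ = 1/√(1 − 0.826²) = 1/√0.3177 = 1.774; Δt_1 = 1.774 × 3.391 = 6.016 s.
Leg 2: 5.404 s is already measured on the platform.
Leg 3: 9.944 s is already measured on the platform.
Total: 6.016 + 5.404 + 9.944 s.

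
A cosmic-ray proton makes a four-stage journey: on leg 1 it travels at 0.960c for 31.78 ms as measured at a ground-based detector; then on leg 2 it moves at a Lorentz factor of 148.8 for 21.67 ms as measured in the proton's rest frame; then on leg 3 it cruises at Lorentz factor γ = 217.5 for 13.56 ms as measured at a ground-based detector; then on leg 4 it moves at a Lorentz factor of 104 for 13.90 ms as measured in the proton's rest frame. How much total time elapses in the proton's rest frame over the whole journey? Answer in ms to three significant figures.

τ = 44.5 ms

Leg 1: γ = 1/√(1 − 0.960²) = 1/√0.07840 = 3.571; τ_1 = 31.78/3.571 = 8.898 ms.
Leg 2: 21.67 ms is already measured in the proton's rest frame.
Leg 3: γ = 217.5; τ_3 = 13.56/217.5 = 0.06234 ms.
Leg 4: 13.90 ms is already measured in the proton's rest frame.
Total: 8.898 + 21.67 + 0.06234 + 13.90 ms.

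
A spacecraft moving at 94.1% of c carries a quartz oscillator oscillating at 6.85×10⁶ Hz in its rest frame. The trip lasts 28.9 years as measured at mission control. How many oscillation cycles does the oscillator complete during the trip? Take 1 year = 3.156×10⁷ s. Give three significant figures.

β = 0.941; γ = 1/√(1 − 0.941²) = 1/√0.1145 = 2.955
The oscillator's own cycle count is N = f × τ where τ is the proper time aboard the spacecraft. τ = Δt/γ = 28.9/2.955 = 9.780 years = 3.087×10⁸ s.
N = 6.85×10⁶ × 3.087×10⁸ = 2.114×10¹⁵.

N = 2.11×10¹⁵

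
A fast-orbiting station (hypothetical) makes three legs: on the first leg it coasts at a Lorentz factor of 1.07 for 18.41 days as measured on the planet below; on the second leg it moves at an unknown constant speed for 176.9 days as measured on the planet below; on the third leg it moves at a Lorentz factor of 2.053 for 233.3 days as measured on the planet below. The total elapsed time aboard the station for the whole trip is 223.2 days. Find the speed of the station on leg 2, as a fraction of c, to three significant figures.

Leg 1: γ = 1.07; τ_1 = 18.41/1.070 = 17.21 days.
Leg 2: speed unknown; τ_2 = 176.9/γ_2.
Leg 3: γ = 2.053; τ_3 = 233.3/2.053 = 113.6 days.
Total proper time: 17.21 + τ_2 + 113.6 = 223.2, so τ_2 = 223.2 − 130.8 = 92.36 days.
γ_2 = 176.9/92.36 = 1.915; β = √(1 − 1/γ²) = √0.7274.

β = 0.853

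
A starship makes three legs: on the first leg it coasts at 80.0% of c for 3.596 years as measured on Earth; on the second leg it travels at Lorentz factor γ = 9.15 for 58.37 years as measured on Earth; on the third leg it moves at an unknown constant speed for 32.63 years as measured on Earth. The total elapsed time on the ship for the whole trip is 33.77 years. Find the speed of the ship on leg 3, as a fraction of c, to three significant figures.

Leg 1: β = 0.800; γ = 1/√(1 − 0.800²) = 1/√0.3600 = 1.667; τ_1 = 3.596/1.667 = 2.158 years.
Leg 2: γ = 9.15; τ_2 = 58.37/9.150 = 6.379 years.
Leg 3: speed unknown; τ_3 = 32.63/γ_3.
Total proper time: 2.158 + 6.379 + τ_3 = 33.77, so τ_3 = 33.77 − 8.537 = 25.23 years.
γ_3 = 32.63/25.23 = 1.293; β = √(1 − 1/γ²) = √0.4020.

β = 0.634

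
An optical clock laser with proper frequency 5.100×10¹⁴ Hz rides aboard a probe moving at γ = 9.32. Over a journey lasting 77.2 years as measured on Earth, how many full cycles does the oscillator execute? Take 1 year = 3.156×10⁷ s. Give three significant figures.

N = 1.33×10²³

γ = 9.32
The oscillator's own cycle count is N = f × τ where τ is the proper time aboard the probe. τ = Δt/γ = 77.2/9.320 = 8.283 years = 2.614×10⁸ s.
N = 5.100×10¹⁴ × 2.614×10⁸ = 1.333×10²³.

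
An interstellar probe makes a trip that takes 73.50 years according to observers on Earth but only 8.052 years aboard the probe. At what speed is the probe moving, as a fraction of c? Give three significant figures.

β = 0.994

The proper time is measured aboard the probe (both events occur at the probe's location); Δt is measured on Earth. γ = Δt/τ = 73.50/8.052 = 9.128.
β = √(1 − 1/γ²) = √(1 − 0.01200) = √0.9880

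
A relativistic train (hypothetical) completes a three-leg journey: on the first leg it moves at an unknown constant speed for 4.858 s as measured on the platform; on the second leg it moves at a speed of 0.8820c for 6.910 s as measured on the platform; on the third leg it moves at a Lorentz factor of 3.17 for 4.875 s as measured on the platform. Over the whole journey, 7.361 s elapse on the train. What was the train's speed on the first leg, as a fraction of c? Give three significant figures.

Leg 1: speed unknown; τ_1 = 4.858/γ_1.
Leg 2: γ = 1/√(1 − 0.8820²) = 1/√0.2221 = 2.122; τ_2 = 6.910/2.122 = 3.256 s.
Leg 3: γ = 3.17; τ_3 = 4.875/3.170 = 1.538 s.
Total proper time: τ_1 + 3.256 + 1.538 = 7.361, so τ_1 = 7.361 − 4.794 = 2.567 s.
γ_1 = 4.858/2.567 = 1.893; β = √(1 − 1/γ²) = √0.7208.

β = 0.849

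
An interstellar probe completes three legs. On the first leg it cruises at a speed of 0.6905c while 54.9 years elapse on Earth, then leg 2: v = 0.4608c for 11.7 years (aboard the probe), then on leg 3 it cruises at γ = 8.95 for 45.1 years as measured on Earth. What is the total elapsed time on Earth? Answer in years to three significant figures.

Leg 1: 54.9 years is already measured on Earth.
Leg 2: γ = 1/√(1 − 0.4608²) = 1/√0.7877 = 1.127; Δt_2 = 1.127 × 11.7 = 13.18 years.
Leg 3: 45.1 years is already measured on Earth.
Total: 54.90 + 13.18 + 45.10 years.

Δt = 113 years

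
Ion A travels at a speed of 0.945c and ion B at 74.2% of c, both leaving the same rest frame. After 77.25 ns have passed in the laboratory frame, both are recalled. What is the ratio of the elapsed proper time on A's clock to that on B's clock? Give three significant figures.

τ_A/τ_B = 0.488

A: γ = 1/√(1 − 0.945²) = 1/√0.1070 = 3.057. B: β = 0.742; γ = 1/√(1 − 0.742²) = 1/√0.4494 = 1.492.
τ_A/τ_B = γ_B/γ_A = 1.492/3.057 = 0.4879, so τ_A/τ_B = 0.4879.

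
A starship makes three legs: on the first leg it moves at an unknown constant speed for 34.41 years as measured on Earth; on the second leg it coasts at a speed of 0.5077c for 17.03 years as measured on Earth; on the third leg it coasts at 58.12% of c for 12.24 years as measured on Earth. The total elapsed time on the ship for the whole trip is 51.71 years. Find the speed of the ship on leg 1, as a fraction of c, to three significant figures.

Leg 1: speed unknown; τ_1 = 34.41/γ_1.
Leg 2: γ = 1/√(1 − 0.5077²) = 1/√0.7422 = 1.161; τ_2 = 17.03/1.161 = 14.67 years.
Leg 3: β = 0.5812; γ = 1/√(1 − 0.5812²) = 1/√0.6622 = 1.229; τ_3 = 12.24/1.229 = 9.960 years.
Total proper time: τ_1 + 14.67 + 9.960 = 51.71, so τ_1 = 51.71 − 24.63 = 27.08 years.
γ_1 = 34.41/27.08 = 1.271; β = √(1 − 1/γ²) = √0.3808.

β = 0.617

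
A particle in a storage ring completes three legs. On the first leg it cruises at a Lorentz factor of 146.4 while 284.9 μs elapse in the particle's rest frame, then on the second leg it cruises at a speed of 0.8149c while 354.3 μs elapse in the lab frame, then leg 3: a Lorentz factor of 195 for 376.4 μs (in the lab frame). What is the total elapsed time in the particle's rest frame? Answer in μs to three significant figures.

Leg 1: 284.9 μs is already measured in the particle's rest frame.
Leg 2: γ = 1/√(1 − 0.8149²) = 1/√0.3359 = 1.725; τ_2 = 354.3/1.725 = 205.4 μs.
Leg 3: γ = 195; τ_3 = 376.4/195.0 = 1.930 μs.
Total: 284.9 + 205.4 + 1.930 μs.

τ = 492 μs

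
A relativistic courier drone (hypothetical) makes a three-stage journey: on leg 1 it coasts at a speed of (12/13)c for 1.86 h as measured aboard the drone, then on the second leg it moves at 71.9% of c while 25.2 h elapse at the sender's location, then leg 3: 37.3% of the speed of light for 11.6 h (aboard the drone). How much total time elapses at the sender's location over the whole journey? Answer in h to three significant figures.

Δt = 42.5 h

Leg 1: γ = 1/√(1 − (12/13)²) = 13/5 = 2.600; Δt_1 = 2.600 × 1.86 = 4.836 h.
Leg 2: 25.2 h is already measured at the sender's location.
Leg 3: β = 0.373; γ = 1/√(1 − 0.373²) = 1/√0.8609 = 1.078; Δt_3 = 1.078 × 11.6 = 12.50 h.
Total: 4.836 + 25.20 + 12.50 h.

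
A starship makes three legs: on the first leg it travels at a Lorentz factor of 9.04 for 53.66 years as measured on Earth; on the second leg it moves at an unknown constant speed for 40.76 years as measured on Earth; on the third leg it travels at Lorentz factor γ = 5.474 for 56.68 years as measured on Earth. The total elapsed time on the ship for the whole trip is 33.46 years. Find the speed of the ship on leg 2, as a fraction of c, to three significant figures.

β = 0.907

Leg 1: γ = 9.04; τ_1 = 53.66/9.040 = 5.936 years.
Leg 2: speed unknown; τ_2 = 40.76/γ_2.
Leg 3: γ = 5.474; τ_3 = 56.68/5.474 = 10.35 years.
Total proper time: 5.936 + τ_2 + 10.35 = 33.46, so τ_2 = 33.46 − 16.29 = 17.17 years.
γ_2 = 40.76/17.17 = 2.374; β = √(1 − 1/γ²) = √0.8226.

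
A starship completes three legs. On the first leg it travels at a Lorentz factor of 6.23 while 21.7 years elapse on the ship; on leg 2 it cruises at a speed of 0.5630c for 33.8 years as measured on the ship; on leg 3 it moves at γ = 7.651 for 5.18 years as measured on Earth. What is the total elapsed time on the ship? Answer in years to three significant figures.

Leg 1: 21.7 years is already measured on the ship.
Leg 2: 33.8 years is already measured on the ship.
Leg 3: γ = 7.651; τ_3 = 5.18/7.651 = 0.6770 years.
Total: 21.70 + 33.80 + 0.6770 years.

τ = 56.2 years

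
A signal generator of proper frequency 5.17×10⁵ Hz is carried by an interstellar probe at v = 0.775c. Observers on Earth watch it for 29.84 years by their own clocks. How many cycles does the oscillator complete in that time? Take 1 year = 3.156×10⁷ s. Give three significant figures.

γ = 1/√(1 − 0.775²) = 1/√0.3994 = 1.582
During 29.84 years of lab time, the oscillator's proper time advances by τ = Δt/γ = 29.84/1.582 = 18.86 years = 5.951×10⁸ s.
N = f × τ = 5.17×10⁵ × 5.951×10⁸ = 3.077×10¹⁴.

N = 3.08×10¹⁴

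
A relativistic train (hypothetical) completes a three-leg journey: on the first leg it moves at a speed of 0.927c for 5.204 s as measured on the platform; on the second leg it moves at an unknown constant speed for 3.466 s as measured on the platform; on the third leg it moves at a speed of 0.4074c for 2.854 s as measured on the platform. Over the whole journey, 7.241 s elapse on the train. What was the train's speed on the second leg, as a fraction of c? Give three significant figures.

β = 0.633

Leg 1: γ = 1/√(1 − 0.927²) = 1/√0.1407 = 2.666; τ_1 = 5.204/2.666 = 1.952 s.
Leg 2: speed unknown; τ_2 = 3.466/γ_2.
Leg 3: γ = 1/√(1 − 0.4074²) = 1/√0.8340 = 1.095; τ_3 = 2.854/1.095 = 2.606 s.
Total proper time: 1.952 + τ_2 + 2.606 = 7.241, so τ_2 = 7.241 − 4.558 = 2.683 s.
γ_2 = 3.466/2.683 = 1.292; β = √(1 − 1/γ²) = √0.4009.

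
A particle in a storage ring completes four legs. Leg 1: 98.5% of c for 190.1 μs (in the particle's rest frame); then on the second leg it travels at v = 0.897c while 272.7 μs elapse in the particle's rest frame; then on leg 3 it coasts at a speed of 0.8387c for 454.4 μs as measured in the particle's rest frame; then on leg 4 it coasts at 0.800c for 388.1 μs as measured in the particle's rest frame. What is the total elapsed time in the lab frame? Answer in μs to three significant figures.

Δt = 3200 μs

Leg 1: β = 0.985; γ = 1/√(1 − 0.985²) = 1/√0.02977 = 5.795; Δt_1 = 5.795 × 190.1 = 1102 μs.
Leg 2: γ = 1/√(1 − 0.897²) = 1/√0.1954 = 2.262; Δt_2 = 2.262 × 272.7 = 616.9 μs.
Leg 3: γ = 1/√(1 − 0.8387²) = 1/√0.2966 = 1.836; Δt_3 = 1.836 × 454.4 = 834.4 μs.
Leg 4: γ = 1/√(1 − 0.800²) = 5/3 ≈ 1.667; Δt_4 = 1.667 × 388.1 = 646.8 μs.
Total: 1102 + 616.9 + 834.4 + 646.8 μs.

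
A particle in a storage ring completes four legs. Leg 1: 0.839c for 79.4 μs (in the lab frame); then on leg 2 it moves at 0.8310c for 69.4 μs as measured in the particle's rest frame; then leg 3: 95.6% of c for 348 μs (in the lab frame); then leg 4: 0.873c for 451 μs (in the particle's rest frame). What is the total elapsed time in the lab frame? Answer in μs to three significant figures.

Δt = 1480 μs

Leg 1: 79.4 μs is already measured in the lab frame.
Leg 2: γ = 1/√(1 − 0.8310²) = 1/√0.3094 = 1.798; Δt_2 = 1.798 × 69.4 = 124.8 μs.
Leg 3: 348 μs is already measured in the lab frame.
Leg 4: γ = 1/√(1 − 0.873²) = 1/√0.2379 = 2.050; Δt_4 = 2.050 × 451 = 924.7 μs.
Total: 79.40 + 124.8 + 348.0 + 924.7 μs.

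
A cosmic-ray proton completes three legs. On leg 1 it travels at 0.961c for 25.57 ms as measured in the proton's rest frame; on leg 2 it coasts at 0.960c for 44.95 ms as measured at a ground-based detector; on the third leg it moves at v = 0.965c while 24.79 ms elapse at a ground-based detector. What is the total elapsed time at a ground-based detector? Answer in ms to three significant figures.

Leg 1: γ = 1/√(1 − 0.961²) = 1/√0.07648 = 3.616; Δt_1 = 3.616 × 25.57 = 92.46 ms.
Leg 2: 44.95 ms is already measured at a ground-based detector.
Leg 3: 24.79 ms is already measured at a ground-based detector.
Total: 92.46 + 44.95 + 24.79 ms.

Δt = 162 ms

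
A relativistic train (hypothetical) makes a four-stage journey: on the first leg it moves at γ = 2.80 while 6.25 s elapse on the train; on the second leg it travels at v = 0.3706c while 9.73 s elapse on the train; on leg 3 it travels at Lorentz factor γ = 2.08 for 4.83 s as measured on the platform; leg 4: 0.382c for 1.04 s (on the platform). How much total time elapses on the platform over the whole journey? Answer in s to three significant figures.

Δt = 33.8 s

Leg 1: γ = 2.80; Δt_1 = 2.800 × 6.25 = 17.50 s.
Leg 2: γ = 1/√(1 − 0.3706²) = 1/√0.8627 = 1.077; Δt_2 = 1.077 × 9.73 = 10.48 s.
Leg 3: 4.83 s is already measured on the platform.
Leg 4: 1.04 s is already measured on the platform.
Total: 17.50 + 10.48 + 4.830 + 1.040 s.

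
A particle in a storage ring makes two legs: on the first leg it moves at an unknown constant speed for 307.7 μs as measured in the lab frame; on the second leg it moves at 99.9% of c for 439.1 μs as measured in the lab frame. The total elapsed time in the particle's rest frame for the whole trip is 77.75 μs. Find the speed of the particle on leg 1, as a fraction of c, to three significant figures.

β = 0.982

Leg 1: speed unknown; τ_1 = 307.7/γ_1.
Leg 2: β = 0.999; γ = 1/√(1 − 0.999²) = 1/√0.001999 = 22.37; τ_2 = 439.1/22.37 = 19.63 μs.
Total proper time: τ_1 + 19.63 = 77.75, so τ_1 = 77.75 − 19.63 = 58.12 μs.
γ_1 = 307.7/58.12 = 5.294; β = √(1 − 1/γ²) = √0.9643.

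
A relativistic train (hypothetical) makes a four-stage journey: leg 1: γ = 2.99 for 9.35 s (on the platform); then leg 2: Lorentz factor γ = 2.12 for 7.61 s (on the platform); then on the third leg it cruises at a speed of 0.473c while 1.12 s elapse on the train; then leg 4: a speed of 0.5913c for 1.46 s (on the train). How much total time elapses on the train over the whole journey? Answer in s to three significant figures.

τ = 9.30 s

Leg 1: γ = 2.99; τ_1 = 9.35/2.990 = 3.127 s.
Leg 2: γ = 2.12; τ_2 = 7.61/2.120 = 3.590 s.
Leg 3: 1.12 s is already measured on the train.
Leg 4: 1.46 s is already measured on the train.
Total: 3.127 + 3.590 + 1.120 + 1.460 s.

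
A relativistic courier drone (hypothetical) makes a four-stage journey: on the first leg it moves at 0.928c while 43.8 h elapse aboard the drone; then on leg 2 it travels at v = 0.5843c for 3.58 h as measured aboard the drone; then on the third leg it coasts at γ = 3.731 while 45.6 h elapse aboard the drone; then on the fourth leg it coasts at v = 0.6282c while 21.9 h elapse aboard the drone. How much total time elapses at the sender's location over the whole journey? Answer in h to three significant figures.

Δt = 320 h

Leg 1: γ = 1/√(1 − 0.928²) = 1/√0.1388 = 2.684; Δt_1 = 2.684 × 43.8 = 117.6 h.
Leg 2: γ = 1/√(1 − 0.5843²) = 1/√0.6586 = 1.232; Δt_2 = 1.232 × 3.58 = 4.411 h.
Leg 3: γ = 3.731; Δt_3 = 3.731 × 45.6 = 170.1 h.
Leg 4: γ = 1/√(1 − 0.6282²) = 1/√0.6054 = 1.285; Δt_4 = 1.285 × 21.9 = 28.15 h.
Total: 117.6 + 4.411 + 170.1 + 28.15 h.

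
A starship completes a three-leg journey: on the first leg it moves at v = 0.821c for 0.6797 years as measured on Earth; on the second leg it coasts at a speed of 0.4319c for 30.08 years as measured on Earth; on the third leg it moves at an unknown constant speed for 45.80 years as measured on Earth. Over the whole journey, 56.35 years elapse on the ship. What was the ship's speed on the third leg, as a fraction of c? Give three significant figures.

Leg 1: γ = 1/√(1 − 0.821²) = 1/√0.3260 = 1.752; τ_1 = 0.6797/1.752 = 0.3881 years.
Leg 2: γ = 1/√(1 − 0.4319²) = 1/√0.8135 = 1.109; τ_2 = 30.08/1.109 = 27.13 years.
Leg 3: speed unknown; τ_3 = 45.80/γ_3.
Total proper time: 0.3881 + 27.13 + τ_3 = 56.35, so τ_3 = 56.35 − 27.52 = 28.83 years.
γ_3 = 45.80/28.83 = 1.589; β = √(1 − 1/γ²) = √0.6037.

β = 0.777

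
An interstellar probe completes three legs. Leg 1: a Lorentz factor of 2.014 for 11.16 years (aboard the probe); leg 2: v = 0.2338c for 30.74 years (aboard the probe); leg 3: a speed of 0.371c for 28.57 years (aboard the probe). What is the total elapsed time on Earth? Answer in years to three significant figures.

Δt = 84.9 years

Leg 1: γ = 2.014; Δt_1 = 2.014 × 11.16 = 22.48 years.
Leg 2: γ = 1/√(1 − 0.2338²) = 1/√0.9453 = 1.029; Δt_2 = 1.029 × 30.74 = 31.62 years.
Leg 3: γ = 1/√(1 − 0.371²) = 1/√0.8624 = 1.077; Δt_3 = 1.077 × 28.57 = 30.77 years.
Total: 22.48 + 31.62 + 30.77 years.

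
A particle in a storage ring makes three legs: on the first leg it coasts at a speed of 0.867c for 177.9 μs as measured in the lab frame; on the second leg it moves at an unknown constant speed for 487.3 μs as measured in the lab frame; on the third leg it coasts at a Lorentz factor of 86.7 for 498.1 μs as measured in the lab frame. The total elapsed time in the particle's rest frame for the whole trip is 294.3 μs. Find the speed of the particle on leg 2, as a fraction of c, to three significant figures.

β = 0.912

Leg 1: γ = 1/√(1 − 0.867²) = 1/√0.2483 = 2.007; τ_1 = 177.9/2.007 = 88.65 μs.
Leg 2: speed unknown; τ_2 = 487.3/γ_2.
Leg 3: γ = 86.7; τ_3 = 498.1/86.70 = 5.745 μs.
Total proper time: 88.65 + τ_2 + 5.745 = 294.3, so τ_2 = 294.3 − 94.39 = 199.9 μs.
γ_2 = 487.3/199.9 = 2.438; β = √(1 − 1/γ²) = √0.8317.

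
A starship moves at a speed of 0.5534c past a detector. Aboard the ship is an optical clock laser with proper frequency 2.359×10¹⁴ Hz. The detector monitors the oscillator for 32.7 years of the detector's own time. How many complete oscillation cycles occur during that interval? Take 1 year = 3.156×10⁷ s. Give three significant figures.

N = 2.03×10²³

γ = 1/√(1 − 0.5534²) = 1/√0.6937 = 1.201
During 32.7 years of lab time, the oscillator's proper time advances by τ = Δt/γ = 32.7/1.201 = 27.24 years = 8.596×10⁸ s.
N = f × τ = 2.359×10¹⁴ × 8.596×10⁸ = 2.028×10²³.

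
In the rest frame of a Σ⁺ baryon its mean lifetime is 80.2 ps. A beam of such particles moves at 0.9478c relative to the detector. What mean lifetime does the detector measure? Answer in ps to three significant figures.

Δt = 252 ps

γ = 1/√(1 − 0.9478²) = 1/√0.1017 = 3.136
The rest-frame lifetime is the proper time; the lab measures the dilated interval Δt = γτ₀ = 3.136 × 80.2 ps.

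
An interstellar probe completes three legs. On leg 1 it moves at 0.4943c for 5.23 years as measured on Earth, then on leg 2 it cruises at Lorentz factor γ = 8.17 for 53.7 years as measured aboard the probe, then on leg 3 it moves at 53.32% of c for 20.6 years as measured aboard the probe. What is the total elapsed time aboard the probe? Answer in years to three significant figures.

Leg 1: γ = 1/√(1 − 0.4943²) = 1/√0.7557 = 1.150; τ_1 = 5.23/1.150 = 4.546 years.
Leg 2: 53.7 years is already measured aboard the probe.
Leg 3: 20.6 years is already measured aboard the probe.
Total: 4.546 + 53.70 + 20.60 years.

τ = 78.8 years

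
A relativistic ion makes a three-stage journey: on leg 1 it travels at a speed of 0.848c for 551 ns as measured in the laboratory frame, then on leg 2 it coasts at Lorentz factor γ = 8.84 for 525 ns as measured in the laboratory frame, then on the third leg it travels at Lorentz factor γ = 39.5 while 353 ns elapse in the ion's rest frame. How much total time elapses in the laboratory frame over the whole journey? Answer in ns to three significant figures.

Δt = 1.50×10⁴ ns

Leg 1: 551 ns is already measured in the laboratory frame.
Leg 2: 525 ns is already measured in the laboratory frame.
Leg 3: γ = 39.5; Δt_3 = 39.50 × 353 = 1.394×10⁴ ns.
Total: 551.0 + 525.0 + 1.394×10⁴ ns.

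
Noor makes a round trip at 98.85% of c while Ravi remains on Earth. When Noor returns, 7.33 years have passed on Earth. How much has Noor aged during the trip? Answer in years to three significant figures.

τ = 1.11 years

β = 0.9885; γ = 1/√(1 − 0.9885²) = 1/√0.02287 = 6.613
Noor's clock measures proper time along the trip: τ = Δt/γ = 7.33/6.613 years.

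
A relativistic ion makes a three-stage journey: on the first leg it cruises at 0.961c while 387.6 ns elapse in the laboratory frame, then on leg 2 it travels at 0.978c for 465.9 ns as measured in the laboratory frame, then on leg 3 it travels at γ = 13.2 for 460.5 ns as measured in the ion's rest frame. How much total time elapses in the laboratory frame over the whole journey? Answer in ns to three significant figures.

Leg 1: 387.6 ns is already measured in the laboratory frame.
Leg 2: 465.9 ns is already measured in the laboratory frame.
Leg 3: γ = 13.2; Δt_3 = 13.20 × 460.5 = 6079 ns.
Total: 387.6 + 465.9 + 6079 ns.

Δt = 6930 ns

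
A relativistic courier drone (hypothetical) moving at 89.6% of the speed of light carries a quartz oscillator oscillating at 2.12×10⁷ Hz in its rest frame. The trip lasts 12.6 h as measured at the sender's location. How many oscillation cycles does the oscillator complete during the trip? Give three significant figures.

N = 4.27×10¹¹

β = 0.896; γ = 1/√(1 − 0.896²) = 1/√0.1972 = 2.252
The oscillator's own cycle count is N = f × τ where τ is the proper time aboard the drone. τ = Δt/γ = 12.6/2.252 = 5.595 h = 2.014×10⁴ s.
N = 2.12×10⁷ × 2.014×10⁴ = 4.270×10¹¹.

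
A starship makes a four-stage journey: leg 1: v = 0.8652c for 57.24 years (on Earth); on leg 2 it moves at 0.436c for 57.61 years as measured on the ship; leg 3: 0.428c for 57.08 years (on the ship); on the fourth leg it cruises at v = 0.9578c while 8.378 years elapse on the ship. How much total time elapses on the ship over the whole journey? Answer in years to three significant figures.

τ = 152 years

Leg 1: γ = 1/√(1 − 0.8652²) = 1/√0.2514 = 1.994; τ_1 = 57.24/1.994 = 28.70 years.
Leg 2: 57.61 years is already measured on the ship.
Leg 3: 57.08 years is already measured on the ship.
Leg 4: 8.378 years is already measured on the ship.
Total: 28.70 + 57.61 + 57.08 + 8.378 years.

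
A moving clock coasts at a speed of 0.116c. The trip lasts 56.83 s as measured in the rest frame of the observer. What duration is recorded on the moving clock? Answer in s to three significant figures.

τ = 56.4 s

γ = 1/√(1 − 0.116²) = 1/√0.9865 = 1.007
The interval measured in the rest frame of the observer is the dilated one; the clock on the moving clock measures the proper time τ = Δt/γ = 56.83/1.007 s.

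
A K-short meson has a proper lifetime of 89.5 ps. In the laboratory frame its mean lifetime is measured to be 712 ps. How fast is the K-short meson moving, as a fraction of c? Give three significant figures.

γ = Δt/τ₀ = 712/89.5 = 7.955
β = √(1 − 1/γ²) = √(1 − 0.01580) = √0.9842

v = 0.992c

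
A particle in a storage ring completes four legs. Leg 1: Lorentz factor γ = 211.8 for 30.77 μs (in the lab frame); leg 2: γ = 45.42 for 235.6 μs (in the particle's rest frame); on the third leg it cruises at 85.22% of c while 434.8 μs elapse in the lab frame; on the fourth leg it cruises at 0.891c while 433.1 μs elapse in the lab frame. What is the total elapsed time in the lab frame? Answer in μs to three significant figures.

Leg 1: 30.77 μs is already measured in the lab frame.
Leg 2: γ = 45.42; Δt_2 = 45.42 × 235.6 = 1.070×10⁴ μs.
Leg 3: 434.8 μs is already measured in the lab frame.
Leg 4: 433.1 μs is already measured in the lab frame.
Total: 30.77 + 1.070×10⁴ + 434.8 + 433.1 μs.

Δt = 1.16×10⁴ μs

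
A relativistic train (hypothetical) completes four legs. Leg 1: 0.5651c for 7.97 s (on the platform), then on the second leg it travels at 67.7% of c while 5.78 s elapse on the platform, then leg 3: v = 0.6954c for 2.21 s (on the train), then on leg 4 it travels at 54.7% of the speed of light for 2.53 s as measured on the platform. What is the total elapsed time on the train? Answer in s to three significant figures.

Leg 1: γ = 1/√(1 − 0.5651²) = 1/√0.6807 = 1.212; τ_1 = 7.97/1.212 = 6.575 s.
Leg 2: β = 0.677; γ = 1/√(1 − 0.677²) = 1/√0.5417 = 1.359; τ_2 = 5.78/1.359 = 4.254 s.
Leg 3: 2.21 s is already measured on the train.
Leg 4: β = 0.547; γ = 1/√(1 − 0.547²) = 1/√0.7008 = 1.195; τ_4 = 2.53/1.195 = 2.118 s.
Total: 6.575 + 4.254 + 2.210 + 2.118 s.

τ = 15.2 s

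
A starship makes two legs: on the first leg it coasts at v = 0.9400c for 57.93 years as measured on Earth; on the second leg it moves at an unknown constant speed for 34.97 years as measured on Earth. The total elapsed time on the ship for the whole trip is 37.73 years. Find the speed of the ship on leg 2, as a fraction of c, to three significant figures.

Leg 1: γ = 1/√(1 − 0.9400²) = 1/√0.1164 = 2.931; τ_1 = 57.93/2.931 = 19.76 years.
Leg 2: speed unknown; τ_2 = 34.97/γ_2.
Total proper time: 19.76 + τ_2 = 37.73, so τ_2 = 37.73 − 19.76 = 17.97 years.
γ_2 = 34.97/17.97 = 1.946; β = √(1 − 1/γ²) = √0.7361.

β = 0.858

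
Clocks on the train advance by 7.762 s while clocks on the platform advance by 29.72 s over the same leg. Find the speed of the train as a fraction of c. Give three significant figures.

The proper time is measured on the train (both events occur at the train's location); Δt is measured on the platform. γ = Δt/τ = 29.72/7.762 = 3.829.
β = √(1 − 1/γ²) = √(1 − 0.06821) = √0.9318

v = 0.965c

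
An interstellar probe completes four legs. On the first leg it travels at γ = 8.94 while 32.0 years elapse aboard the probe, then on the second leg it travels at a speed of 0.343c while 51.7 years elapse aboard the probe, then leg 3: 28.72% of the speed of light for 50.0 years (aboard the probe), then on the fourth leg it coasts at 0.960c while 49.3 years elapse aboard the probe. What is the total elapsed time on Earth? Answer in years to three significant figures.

Δt = 569 years

Leg 1: γ = 8.94; Δt_1 = 8.940 × 32.0 = 286.1 years.
Leg 2: γ = 1/√(1 − 0.343²) = 1/√0.8824 = 1.065; Δt_2 = 1.065 × 51.7 = 55.04 years.
Leg 3: β = 0.2872; γ = 1/√(1 − 0.2872²) = 1/√0.9175 = 1.044; Δt_3 = 1.044 × 50.0 = 52.20 years.
Leg 4: γ = 1/√(1 − 0.960²) = 25/7 ≈ 3.571; Δt_4 = 3.571 × 49.3 = 176.1 years.
Total: 286.1 + 55.04 + 52.20 + 176.1 years.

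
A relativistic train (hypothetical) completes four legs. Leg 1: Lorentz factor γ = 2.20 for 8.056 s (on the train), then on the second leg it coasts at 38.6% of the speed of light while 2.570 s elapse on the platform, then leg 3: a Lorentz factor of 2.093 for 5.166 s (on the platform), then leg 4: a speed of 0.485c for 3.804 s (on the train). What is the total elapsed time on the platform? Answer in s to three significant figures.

Leg 1: γ = 2.20; Δt_1 = 2.200 × 8.056 = 17.72 s.
Leg 2: 2.570 s is already measured on the platform.
Leg 3: 5.166 s is already measured on the platform.
Leg 4: γ = 1/√(1 − 0.485²) = 1/√0.7648 = 1.143; Δt_4 = 1.143 × 3.804 = 4.350 s.
Total: 17.72 + 2.570 + 5.166 + 4.350 s.

Δt = 29.8 s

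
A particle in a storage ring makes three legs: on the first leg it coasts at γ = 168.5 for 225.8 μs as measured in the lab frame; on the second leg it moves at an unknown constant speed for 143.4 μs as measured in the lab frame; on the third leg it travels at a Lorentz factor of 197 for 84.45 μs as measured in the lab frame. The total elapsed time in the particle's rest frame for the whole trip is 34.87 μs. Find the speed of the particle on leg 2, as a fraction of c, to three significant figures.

Leg 1: γ = 168.5; τ_1 = 225.8/168.5 = 1.340 μs.
Leg 2: speed unknown; τ_2 = 143.4/γ_2.
Leg 3: γ = 197; τ_3 = 84.45/197.0 = 0.4287 μs.
Total proper time: 1.340 + τ_2 + 0.4287 = 34.87, so τ_2 = 34.87 − 1.769 = 33.10 μs.
γ_2 = 143.4/33.10 = 4.332; β = √(1 − 1/γ²) = √0.9467.

β = 0.973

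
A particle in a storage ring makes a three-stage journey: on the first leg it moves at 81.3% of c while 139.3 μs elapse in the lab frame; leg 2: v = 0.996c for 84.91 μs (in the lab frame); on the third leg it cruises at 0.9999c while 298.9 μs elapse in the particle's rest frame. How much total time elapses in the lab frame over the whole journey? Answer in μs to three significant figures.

Δt = 2.14×10⁴ μs

Leg 1: 139.3 μs is already measured in the lab frame.
Leg 2: 84.91 μs is already measured in the lab frame.
Leg 3: γ = 1/√(1 − 0.9999²) = 1/√2.000×10⁻⁴ = 70.71; Δt_3 = 70.71 × 298.9 = 2.114×10⁴ μs.
Total: 139.3 + 84.91 + 2.114×10⁴ μs.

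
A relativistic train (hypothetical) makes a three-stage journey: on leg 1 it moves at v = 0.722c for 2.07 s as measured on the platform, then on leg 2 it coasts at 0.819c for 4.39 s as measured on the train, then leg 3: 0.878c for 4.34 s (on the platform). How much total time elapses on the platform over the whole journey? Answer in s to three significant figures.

Leg 1: 2.07 s is already measured on the platform.
Leg 2: γ = 1/√(1 − 0.819²) = 1/√0.3292 = 1.743; Δt_2 = 1.743 × 4.39 = 7.651 s.
Leg 3: 4.34 s is already measured on the platform.
Total: 2.070 + 7.651 + 4.340 s.

Δt = 14.1 s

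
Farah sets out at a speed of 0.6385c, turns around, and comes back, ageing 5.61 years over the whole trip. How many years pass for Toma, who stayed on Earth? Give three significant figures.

Δt = 7.29 years

γ = 1/√(1 − 0.6385²) = 1/√0.5923 = 1.299
Earth-frame duration is the dilated interval: Δt = γτ = 1.299 × 5.61 years.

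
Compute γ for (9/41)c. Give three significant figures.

γ = 1.03

γ = 1/√(1 − (9/41)²) = 41/40 = 1.025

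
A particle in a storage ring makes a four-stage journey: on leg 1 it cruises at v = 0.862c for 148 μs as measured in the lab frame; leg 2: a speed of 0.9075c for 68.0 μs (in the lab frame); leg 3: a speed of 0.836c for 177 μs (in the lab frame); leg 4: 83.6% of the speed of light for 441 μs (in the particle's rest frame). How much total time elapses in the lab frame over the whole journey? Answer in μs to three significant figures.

Δt = 1200 μs

Leg 1: 148 μs is already measured in the lab frame.
Leg 2: 68.0 μs is already measured in the lab frame.
Leg 3: 177 μs is already measured in the lab frame.
Leg 4: β = 0.836; γ = 1/√(1 − 0.836²) = 1/√0.3011 = 1.822; Δt_4 = 1.822 × 441 = 803.7 μs.
Total: 148.0 + 68.00 + 177.0 + 803.7 μs.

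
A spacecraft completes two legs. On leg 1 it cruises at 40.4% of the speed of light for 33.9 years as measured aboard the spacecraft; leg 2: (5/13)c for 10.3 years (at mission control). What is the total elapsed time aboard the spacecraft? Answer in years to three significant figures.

τ = 43.4 years

Leg 1: 33.9 years is already measured aboard the spacecraft.
Leg 2: γ = 1/√(1 − (5/13)²) = 13/12 ≈ 1.083; τ_2 = 10.3/1.083 = 9.508 years.
Total: 33.90 + 9.508 years.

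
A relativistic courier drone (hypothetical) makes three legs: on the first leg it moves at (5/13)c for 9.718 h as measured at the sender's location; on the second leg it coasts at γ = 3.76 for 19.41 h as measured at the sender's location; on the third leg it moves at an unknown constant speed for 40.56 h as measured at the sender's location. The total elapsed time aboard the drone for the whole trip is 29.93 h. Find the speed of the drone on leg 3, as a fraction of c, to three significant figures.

Leg 1: γ = 1/√(1 − (5/13)²) = 13/12 ≈ 1.083; τ_1 = 9.718/1.083 = 8.970 h.
Leg 2: γ = 3.76; τ_2 = 19.41/3.760 = 5.162 h.
Leg 3: speed unknown; τ_3 = 40.56/γ_3.
Total proper time: 8.970 + 5.162 + τ_3 = 29.93, so τ_3 = 29.93 − 14.13 = 15.80 h.
γ_3 = 40.56/15.80 = 2.568; β = √(1 − 1/γ²) = √0.8483.

β = 0.921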